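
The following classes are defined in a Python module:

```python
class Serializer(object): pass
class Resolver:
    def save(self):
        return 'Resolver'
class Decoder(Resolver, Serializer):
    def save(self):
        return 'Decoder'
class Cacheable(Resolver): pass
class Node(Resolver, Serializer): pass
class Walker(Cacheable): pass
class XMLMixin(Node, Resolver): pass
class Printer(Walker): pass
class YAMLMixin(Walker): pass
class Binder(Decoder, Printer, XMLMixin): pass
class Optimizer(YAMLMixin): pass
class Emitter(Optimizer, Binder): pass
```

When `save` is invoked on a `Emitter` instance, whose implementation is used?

Decoder

L[Emitter] = Emitter + merge(L[Optimizer], L[Binder], [Optimizer Binder])
  take Optimizer:  [Optimizer YAMLMixin Walker Cacheable Resolver object] + [Binder Decoder Printer Walker Cacheable XMLMixin Node Resolver Serializer object] + [Optimizer Binder]
  take YAMLMixin:  [YAMLMixin Walker Cacheable Resolver object] + [Binder Decoder Printer Walker Cacheable XMLMixin Node Resolver Serializer object] + [Binder]
  take Binder:  [Walker Cacheable Resolver object] + [Binder Decoder Printer Walker Cacheable XMLMixin Node Resolver Serializer object] + [Binder]
  take Decoder:  [Walker Cacheable Resolver object] + [Decoder Printer Walker Cacheable XMLMixin Node Resolver Serializer object]
  take Printer:  [Walker Cacheable Resolver object] + [Printer Walker Cacheable XMLMixin Node Resolver Serializer object]
  take Walker:  [Walker Cacheable Resolver object] + [Walker Cacheable XMLMixin Node Resolver Serializer object]
  take Cacheable:  [Cacheable Resolver object] + [Cacheable XMLMixin Node Resolver Serializer object]
  take XMLMixin:  [Resolver object] + [XMLMixin Node Resolver Serializer object]
  take Node:  [Resolver object] + [Node Resolver Serializer object]
  take Resolver:  [Resolver object] + [Resolver Serializer object]
  take Serializer:  [object] + [Serializer object]
  take object:  [object] + [object]
MRO: Emitter Optimizer YAMLMixin Binder Decoder Printer Walker Cacheable XMLMixin Node Resolver Serializer object
save is defined in: Decoder, Resolver. First along the MRO is Decoder.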